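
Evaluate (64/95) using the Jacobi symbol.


Compute (64/95) via quadratic reciprocity:
  pull out 2: (2/95) = +1  (since 95 mod 8 = 7)
  pull out 2: (2/95) = +1  (since 95 mod 8 = 7)
  pull out 2: (2/95) = +1  (since 95 mod 8 = 7)
  pull out 2: (2/95) = +1  (since 95 mod 8 = 7)
  pull out 2: (2/95) = +1  (since 95 mod 8 = 7)
  pull out 2: (2/95) = +1  (since 95 mod 8 = 7)
  (1/95) = 1
Product of signs = 1

1


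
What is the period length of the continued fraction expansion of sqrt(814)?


Run the CF algorithm for sqrt(814).
a_0 = floor(sqrt(814)) = 28; set m_0=0, q_0=1.
Recurrence: m' = q*a - m,  q' = (d - m'^2)/q,  a' = floor((a_0 + m')/q').
  step 1: m=28, q=30, a=1
  step 2: m=2, q=27, a=1
  step 3: m=25, q=7, a=7
  step 4: m=24, q=34, a=1
  step 5: m=10, q=21, a=1
  step 6: m=11, q=33, a=1
  step 7: m=22, q=10, a=5
  step 8: m=28, q=3, a=18
  step 9: m=26, q=46, a=1
  step 10: m=20, q=9, a=5
  step 11: m=25, q=21, a=2
  step 12: m=17, q=25, a=1
  step 13: m=8, q=30, a=1
  step 14: m=22, q=11, a=4
  step 15: m=22, q=30, a=1
  step 16: m=8, q=25, a=1
  step 17: m=17, q=21, a=2
  step 18: m=25, q=9, a=5
  step 19: m=20, q=46, a=1
  step 20: m=26, q=3, a=18
  step 21: m=28, q=10, a=5
  step 22: m=22, q=33, a=1
  step 23: m=11, q=21, a=1
  step 24: m=10, q=34, a=1
  step 25: m=24, q=7, a=7
  step 26: m=25, q=27, a=1
  step 27: m=2, q=30, a=1
  step 28: m=28, q=1, a=56
a_28 = 2*a_0 = 56, so the period closes here.
sqrt(814) = [28; 1, 1, 7, 1, 1, 1, 5, 18, 1, 5, 2, 1, 1, 4, 1, 1, 2, 5, 1, 18, 5, 1, 1, 1, 7, 1, 1, 56]
Period length = 28

28


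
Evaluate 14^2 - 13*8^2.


x^2 - d*y^2
= 14^2 - 13*8^2
= 196 - 832
= -636

-636


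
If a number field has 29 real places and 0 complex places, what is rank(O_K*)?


By Dirichlet's unit theorem:
rank = r1 + r2 - 1
= 29 + 0 - 1
= 28

28


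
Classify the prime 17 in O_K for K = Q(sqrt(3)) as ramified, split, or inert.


K = Q(sqrt(3)). Since d mod 4 = 3, disc(K) = 12.
Check p | disc: 12 mod 17 = 12.
p does not divide disc. Compute Legendre symbol (d/p):
3^((17-1)/2) mod 17 = -1
(d/p) = -1, so p is inert: (p) stays prime with e=1, f=2, g=1.
Therefore p is inert.

inert


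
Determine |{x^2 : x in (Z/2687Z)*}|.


For prime p, the number of non-zero quadratic residues is (p-1)/2.
= (2687-1)/2
= 1343

1343


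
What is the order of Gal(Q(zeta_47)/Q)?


|Gal(Q(zeta_47)/Q)| = phi(47)
= 46

46


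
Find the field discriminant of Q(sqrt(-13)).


For K = Q(sqrt(d)) with d squarefree: disc(K) = d if d = 1 mod 4, and disc(K) = 4d if d = 2 or 3 mod 4.
Here d = -13, and d mod 4 = 3.
d = 3 mod 4, not 1 (O_K = Z[sqrt(d)]), so disc(K) = 4d = 4 * (-13) = -52

-52


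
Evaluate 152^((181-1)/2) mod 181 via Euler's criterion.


p = 181 is prime and the exponent is (p-1)/2 = 90, so by Euler's criterion 152^90 = (152/181) = +1 or -1 mod 181.
Compute by square-and-multiply:
  90 = 64 + 16 + 8 + 2 (binary 1011010)
  Repeated squaring mod 181: 152^1 = 152, 152^2 = 117, 152^4 = 114, 152^8 = 145, 152^16 = 29, 152^32 = 117, 152^64 = 114
  152^90 = 152^64 * 152^16 * 152^8 * 152^2 = 114 * 29 * 145 * 117 mod 181
    114 * 29 = 3306 = 48 mod 181
    48 * 145 = 6960 = 82 mod 181
    82 * 117 = 9594 = 1 mod 181
  152^90 = 1 mod 181
Result 1: 152 is a quadratic residue mod 181.
152^90 mod 181 = 1

1


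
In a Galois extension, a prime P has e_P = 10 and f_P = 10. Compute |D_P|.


|D_P| = e * f
= 10 * 10
= 100

100


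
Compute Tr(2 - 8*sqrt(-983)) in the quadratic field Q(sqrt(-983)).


Tr(a + b*sqrt(d)) = (a + b*sqrt(d)) + (a - b*sqrt(d)) = 2a
= 2 * (2)
= 4

4


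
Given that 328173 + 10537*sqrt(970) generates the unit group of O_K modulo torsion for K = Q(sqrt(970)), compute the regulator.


epsilon = 328173 + 10537*sqrt(970)
= 656346.0000
R = ln(656346.0000)
= 13.3944

13.3944


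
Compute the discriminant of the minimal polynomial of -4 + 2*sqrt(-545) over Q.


The element -4 + 2*sqrt(-545) has minimal polynomial:
x^2 + 8*x + 2196
Discriminant = (8)^2 - 4*(2196)
= 64 - 8784
= -8720

-8720


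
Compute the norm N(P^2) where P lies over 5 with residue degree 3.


N(P^a) = p^(a*f)
= 5^(2*3)
= 5^6
= 15625

15625


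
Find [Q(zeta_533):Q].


The degree equals Euler's totient phi(533).
533 = 13 * 41
phi(533) = 480

480


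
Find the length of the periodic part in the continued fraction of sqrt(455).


Run the CF algorithm for sqrt(455).
a_0 = floor(sqrt(455)) = 21; set m_0=0, q_0=1.
Recurrence: m' = q*a - m,  q' = (d - m'^2)/q,  a' = floor((a_0 + m')/q').
  step 1: m=21, q=14, a=3
  step 2: m=21, q=1, a=42
a_2 = 2*a_0 = 42, so the period closes here.
sqrt(455) = [21; 3, 42]
Period length = 2

2


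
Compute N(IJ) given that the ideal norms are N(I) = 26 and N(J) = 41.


N(IJ) = N(I) * N(J)
= 26 * 41
= 1066

1066


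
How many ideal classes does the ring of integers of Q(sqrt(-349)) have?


K = Q(sqrt(-349)). d mod 4 = 3, so D = disc(K) = 4d = -1396
h(K) equals the number of primitive reduced positive-definite forms (a, b, c) = a*x^2 + b*x*y + c*y^2 with b^2 - 4ac = D,
where reduced means |b| <= a <= c, with b >= 0 whenever |b| = a or a = c, and primitive means gcd(a, b, c) = 1.
Reduced forces 3a^2 <= |D| = 1396, so 1 <= a <= 21; b must have the parity of D, and c = (b^2 - D)/(4a) must be an integer >= a.
Enumerate a = 1..21, b in [-a, a]:
  a=1: (1, 0, 349)  [1]
  a=2: (2, 2, 175)  [1]
  a=3..4: none
  a=5: (5, -2, 70), (5, 2, 70)  [2]
  a=6: none
  a=7: (7, -2, 50), (7, 2, 50)  [2]
  a=8..9: none
  a=10: (10, -2, 35), (10, 2, 35)  [2]
  a=11: (11, -10, 34), (11, 10, 34)  [2]
  a=12..13: none
  a=14: (14, -2, 25), (14, 2, 25)  [2]
  a=15..16: none
  a=17: (17, -10, 22), (17, 10, 22)  [2]
  a=18..21: none
Total reduced forms: 1 + 1 + 2 + 2 + 2 + 2 + 2 + 2 = 14
h = 14

14


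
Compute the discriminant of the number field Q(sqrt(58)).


For K = Q(sqrt(d)) with d squarefree: disc(K) = d if d = 1 mod 4, and disc(K) = 4d if d = 2 or 3 mod 4.
Here d = 58, and d mod 4 = 2.
d = 2 mod 4, not 1 (O_K = Z[sqrt(d)]), so disc(K) = 4d = 4 * (58) = 232

232


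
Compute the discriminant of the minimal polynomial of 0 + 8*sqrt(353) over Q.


The element 0 + 8*sqrt(353) has minimal polynomial:
x^2 + 0*x - 22592
Discriminant = (0)^2 - 4*(-22592)
= 0 + 90368
= 90368

90368


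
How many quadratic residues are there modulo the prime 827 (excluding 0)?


For prime p, the number of non-zero quadratic residues is (p-1)/2.
= (827-1)/2
= 413

413


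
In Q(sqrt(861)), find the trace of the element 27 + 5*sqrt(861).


Tr(a + b*sqrt(d)) = (a + b*sqrt(d)) + (a - b*sqrt(d)) = 2a
= 2 * (27)
= 54

54


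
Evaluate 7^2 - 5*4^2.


x^2 - d*y^2
= 7^2 - 5*4^2
= 49 - 80
= -31

-31


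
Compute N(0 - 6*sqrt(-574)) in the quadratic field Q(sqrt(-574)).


N(a + b*sqrt(d)) = a^2 - d*b^2
= (0)^2 - (-574)*(-6)^2
= 0 + 20664
= 20664

20664


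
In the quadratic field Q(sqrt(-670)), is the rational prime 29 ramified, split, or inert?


K = Q(sqrt(-670)). Since d mod 4 = 2, disc(K) = -2680.
Check p | disc: -2680 mod 29 = 17.
p does not divide disc. Compute Legendre symbol (d/p):
26^((29-1)/2) mod 29 = -1
(d/p) = -1, so p is inert: (p) stays prime with e=1, f=2, g=1.
Therefore p is inert.

inert


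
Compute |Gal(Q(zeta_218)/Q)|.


|Gal(Q(zeta_218)/Q)| = phi(218)
= 108

108


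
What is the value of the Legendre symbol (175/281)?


p = 281 is prime, so compute (175/281) with the reciprocity algorithm (Jacobi-symbol steps: pull out 2s via (2/n), flip via reciprocity, reduce):
  reciprocity: (175/281) -> +(281/175)
  reduce: (106/175)
  pull out 2: (2/175) = +1  (since 175 mod 8 = 7)
  reciprocity: (53/175) -> +(175/53)
  reduce: (16/53)
  pull out 2: (2/53) = -1  (since 53 mod 8 = 5)
  pull out 2: (2/53) = -1  (since 53 mod 8 = 5)
  pull out 2: (2/53) = -1  (since 53 mod 8 = 5)
  pull out 2: (2/53) = -1  (since 53 mod 8 = 5)
  (1/53) = 1
Product of signs = 1
(175/281) = 1

1


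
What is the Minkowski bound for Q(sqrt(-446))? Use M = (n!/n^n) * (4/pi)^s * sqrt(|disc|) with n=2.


d = -446, d mod 4 = 2, so disc(K) = 4d = -1784; |disc(K)| = 1784
Imaginary quadratic field, so n = 2, s = r2 = 1, r1 = 0
M = (n!/n^n) * (4/pi)^s * sqrt(|disc(K)|) = (2!/2^2) * (4/pi)^1 * sqrt(1784)
= 0.5 * 1.273240 * 42.237424
= 26.8892

26.8892


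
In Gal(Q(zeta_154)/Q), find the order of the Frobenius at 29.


The Frobenius at p in Gal(Q(zeta_n)/Q) = (Z/nZ)* is the class of p, so its order is ord_154(29), the smallest k >= 1 with 29^k = 1 mod 154.
n = 154 = 2 * 7 * 11, phi(154) = 60; the order divides phi(n).
Divisors of 60: 1, 2, 3, 4, 5, 6, 10, 12, 15, 20, 30, 60
Repeated squaring mod 154: 29^1 = 29, 29^2 = 71, 29^4 = 113, 29^8 = 141, 29^16 = 15, 29^32 = 71
Test divisors in increasing order:
  k=1: 29^1 = 29 mod 154
  k=2: 29^2 = 71 mod 154
  k=3: 29^3 = 71 * 29 = 57 mod 154
  k=4: 29^4 = 113 mod 154
  k=5: 29^5 = 113 * 29 = 43 mod 154
  k=6: 29^6 = 113 * 71 = 15 mod 154
  k=10: 29^10 = 141 * 71 = 1 mod 154  <- first divisor giving 1
Order = 10

10


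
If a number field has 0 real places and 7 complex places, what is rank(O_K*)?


By Dirichlet's unit theorem:
rank = r1 + r2 - 1
= 0 + 7 - 1
= 6

6


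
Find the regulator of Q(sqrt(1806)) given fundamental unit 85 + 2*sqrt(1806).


epsilon = 85 + 2*sqrt(1806)
= 169.9941
R = ln(169.9941)
= 5.1358

5.1358


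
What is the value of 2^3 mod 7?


p = 7 is prime and the exponent is (p-1)/2 = 3, so by Euler's criterion 2^3 = (2/7) = +1 or -1 mod 7.
Compute by square-and-multiply:
  3 = 2 + 1 (binary 11)
  Repeated squaring mod 7: 2^1 = 2, 2^2 = 4
  2^3 = 2^2 * 2^1 = 4 * 2 mod 7
    4 * 2 = 8 = 1 mod 7
  2^3 = 1 mod 7
Result 1: 2 is a quadratic residue mod 7.
2^3 mod 7 = 1

1


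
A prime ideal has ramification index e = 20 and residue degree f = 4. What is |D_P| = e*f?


|D_P| = e * f
= 20 * 4
= 80

80


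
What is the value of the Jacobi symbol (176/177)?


Compute (176/177) via quadratic reciprocity:
  pull out 2: (2/177) = +1  (since 177 mod 8 = 1)
  pull out 2: (2/177) = +1  (since 177 mod 8 = 1)
  pull out 2: (2/177) = +1  (since 177 mod 8 = 1)
  pull out 2: (2/177) = +1  (since 177 mod 8 = 1)
  reciprocity: (11/177) -> +(177/11)
  reduce: (1/11)
  (1/11) = 1
Product of signs = 1

1


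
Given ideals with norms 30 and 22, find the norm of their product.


N(IJ) = N(I) * N(J)
= 30 * 22
= 660

660


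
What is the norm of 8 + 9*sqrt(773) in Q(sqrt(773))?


N(a + b*sqrt(d)) = a^2 - d*b^2
= (8)^2 - (773)*(9)^2
= 64 - 62613
= -62549

-62549


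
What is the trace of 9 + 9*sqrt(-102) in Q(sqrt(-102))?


Tr(a + b*sqrt(d)) = (a + b*sqrt(d)) + (a - b*sqrt(d)) = 2a
= 2 * (9)
= 18

18


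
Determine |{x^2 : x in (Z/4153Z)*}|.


For prime p, the number of non-zero quadratic residues is (p-1)/2.
= (4153-1)/2
= 2076

2076


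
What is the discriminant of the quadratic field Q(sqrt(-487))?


For K = Q(sqrt(d)) with d squarefree: disc(K) = d if d = 1 mod 4, and disc(K) = 4d if d = 2 or 3 mod 4.
Here d = -487, and d mod 4 = 1.
d = 1 mod 4 (O_K = Z[(1+sqrt(d))/2]), so disc(K) = d = -487

-487


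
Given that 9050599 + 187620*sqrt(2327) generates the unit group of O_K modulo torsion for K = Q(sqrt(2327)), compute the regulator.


epsilon = 9050599 + 187620*sqrt(2327)
= 1.8101e+07
R = ln(1.8101e+07)
= 16.7115

16.7115


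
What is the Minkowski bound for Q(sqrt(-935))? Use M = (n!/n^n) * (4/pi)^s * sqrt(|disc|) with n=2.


d = -935, d mod 4 = 1, so disc(K) = d = -935; |disc(K)| = 935
Imaginary quadratic field, so n = 2, s = r2 = 1, r1 = 0
M = (n!/n^n) * (4/pi)^s * sqrt(|disc(K)|) = (2!/2^2) * (4/pi)^1 * sqrt(935)
= 0.5 * 1.273240 * 30.577770
= 19.4664

19.4664


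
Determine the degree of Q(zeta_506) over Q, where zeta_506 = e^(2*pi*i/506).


The degree equals Euler's totient phi(506).
506 = 2 * 11 * 23
phi(506) = 220

220


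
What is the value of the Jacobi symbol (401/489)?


Compute (401/489) via quadratic reciprocity:
  reciprocity: (401/489) -> +(489/401)
  reduce: (88/401)
  pull out 2: (2/401) = +1  (since 401 mod 8 = 1)
  pull out 2: (2/401) = +1  (since 401 mod 8 = 1)
  pull out 2: (2/401) = +1  (since 401 mod 8 = 1)
  reciprocity: (11/401) -> +(401/11)
  reduce: (5/11)
  reciprocity: (5/11) -> +(11/5)
  reduce: (1/5)
  (1/5) = 1
Product of signs = 1

1


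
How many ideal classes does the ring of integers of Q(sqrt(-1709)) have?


K = Q(sqrt(-1709)). d mod 4 = 3, so D = disc(K) = 4d = -6836
h(K) equals the number of primitive reduced positive-definite forms (a, b, c) = a*x^2 + b*x*y + c*y^2 with b^2 - 4ac = D,
where reduced means |b| <= a <= c, with b >= 0 whenever |b| = a or a = c, and primitive means gcd(a, b, c) = 1.
Reduced forces 3a^2 <= |D| = 6836, so 1 <= a <= 47; b must have the parity of D, and c = (b^2 - D)/(4a) must be an integer >= a.
Enumerate a = 1..47, b in [-a, a]:
  a=1: (1, 0, 1709)  [1]
  a=2: (2, 2, 855)  [1]
  a=3: (3, -2, 570), (3, 2, 570)  [2]
  a=4: none
  a=5: (5, -2, 342), (5, 2, 342)  [2]
  a=6: (6, -2, 285), (6, 2, 285)  [2]
  a=7..8: none
  a=9: (9, -2, 190), (9, 2, 190)  [2]
  a=10: (10, -2, 171), (10, 2, 171)  [2]
  a=11..14: none
  a=15: (15, -8, 115), (15, -2, 114), (15, 2, 114), (15, 8, 115)  [4]
  a=16: none
  a=17: (17, -10, 102), (17, 10, 102)  [2]
  a=18: (18, -2, 95), (18, 2, 95)  [2]
  a=19: (19, -2, 90), (19, 2, 90)  [2]
  a=20..22: none
  a=23: (23, -8, 75), (23, 8, 75)  [2]
  a=24: none
  a=25: (25, -8, 69), (25, 8, 69)  [2]
  a=26: none
  a=27: (27, -20, 67), (27, 20, 67)  [2]
  a=28..29: none
  a=30: (30, -22, 61), (30, -2, 57), (30, 2, 57), (30, 22, 61)  [4]
  a=31..33: none
  a=34: (34, -10, 51), (34, 10, 51)  [2]
  a=35..36: none
  a=37: (37, -34, 54), (37, 34, 54)  [2]
  a=38: (38, -2, 45), (38, 2, 45)  [2]
  a=39..42: none
  a=43: (43, -42, 50), (43, 42, 50)  [2]
  a=44: none
  a=45: (45, -38, 46), (45, 38, 46)  [2]
  a=46..47: none
Total reduced forms: 1 + 1 + 2 + 2 + 2 + 2 + 2 + 4 + 2 + 2 + 2 + 2 + 2 + 2 + 4 + 2 + 2 + 2 + 2 + 2 = 42
h = 42

42


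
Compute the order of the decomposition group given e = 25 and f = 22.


|D_P| = e * f
= 25 * 22
= 550

550


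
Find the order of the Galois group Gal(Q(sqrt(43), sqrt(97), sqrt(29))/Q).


The 3 square roots of distinct primes are multiplicatively independent over Q,
so [K:Q] = 2^3 and Gal(K/Q) is isomorphic to (Z/2Z)^3.
|Gal| = 2^3 = 8

8


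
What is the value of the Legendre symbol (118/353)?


p = 353 is prime, so compute (118/353) with the reciprocity algorithm (Jacobi-symbol steps: pull out 2s via (2/n), flip via reciprocity, reduce):
  pull out 2: (2/353) = +1  (since 353 mod 8 = 1)
  reciprocity: (59/353) -> +(353/59)
  reduce: (58/59)
  pull out 2: (2/59) = -1  (since 59 mod 8 = 3)
  reciprocity: (29/59) -> +(59/29)
  reduce: (1/29)
  (1/29) = 1
Product of signs = -1
(118/353) = -1

-1


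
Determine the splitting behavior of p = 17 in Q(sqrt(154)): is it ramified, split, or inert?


K = Q(sqrt(154)). Since d mod 4 = 2, disc(K) = 616.
Check p | disc: 616 mod 17 = 4.
p does not divide disc. Compute Legendre symbol (d/p):
1^((17-1)/2) mod 17 = 1
(d/p) = 1, so p splits: (p) = P*P' with e=1, f=1, g=2.
Therefore p is split.

split


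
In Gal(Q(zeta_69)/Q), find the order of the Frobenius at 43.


The Frobenius at p in Gal(Q(zeta_n)/Q) = (Z/nZ)* is the class of p, so its order is ord_69(43), the smallest k >= 1 with 43^k = 1 mod 69.
n = 69 = 3 * 23, phi(69) = 44; the order divides phi(n).
Divisors of 44: 1, 2, 4, 11, 22, 44
Repeated squaring mod 69: 43^1 = 43, 43^2 = 55, 43^4 = 58, 43^8 = 52, 43^16 = 13, 43^32 = 31
Test divisors in increasing order:
  k=1: 43^1 = 43 mod 69
  k=2: 43^2 = 55 mod 69
  k=4: 43^4 = 58 mod 69
  k=11: 43^11 = 52 * 55 * 43 = 22 mod 69
  k=22: 43^22 = 13 * 58 * 55 = 1 mod 69  <- first divisor giving 1
Order = 22

22


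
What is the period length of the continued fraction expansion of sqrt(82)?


Run the CF algorithm for sqrt(82).
a_0 = floor(sqrt(82)) = 9; set m_0=0, q_0=1.
Recurrence: m' = q*a - m,  q' = (d - m'^2)/q,  a' = floor((a_0 + m')/q').
  step 1: m=9, q=1, a=18
a_1 = 2*a_0 = 18, so the period closes here.
sqrt(82) = [9; 18]
Period length = 1

1


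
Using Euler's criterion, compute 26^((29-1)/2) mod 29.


p = 29 is prime and the exponent is (p-1)/2 = 14, so by Euler's criterion 26^14 = (26/29) = +1 or -1 mod 29.
Compute by square-and-multiply:
  14 = 8 + 4 + 2 (binary 1110)
  Repeated squaring mod 29: 26^1 = 26, 26^2 = 9, 26^4 = 23, 26^8 = 7
  26^14 = 26^8 * 26^4 * 26^2 = 7 * 23 * 9 mod 29
    7 * 23 = 161 = 16 mod 29
    16 * 9 = 144 = 28 mod 29
  26^14 = 28 mod 29
Result 28 = p - 1 = -1 mod 29: 26 is a quadratic non-residue mod 29. As a residue in [0, p-1] the value is 28.
26^14 mod 29 = 28

28


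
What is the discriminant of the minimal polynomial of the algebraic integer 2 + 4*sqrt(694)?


The element 2 + 4*sqrt(694) has minimal polynomial:
x^2 - 4*x - 11100
Discriminant = (-4)^2 - 4*(-11100)
= 16 + 44400
= 44416

44416


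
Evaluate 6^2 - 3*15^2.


x^2 - d*y^2
= 6^2 - 3*15^2
= 36 - 675
= -639

-639


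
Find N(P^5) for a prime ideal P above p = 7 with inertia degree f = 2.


N(P^a) = p^(a*f)
= 7^(5*2)
= 7^10
= 282475249

282475249


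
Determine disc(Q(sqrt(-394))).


For K = Q(sqrt(d)) with d squarefree: disc(K) = d if d = 1 mod 4, and disc(K) = 4d if d = 2 or 3 mod 4.
Here d = -394, and d mod 4 = 2.
d = 2 mod 4, not 1 (O_K = Z[sqrt(d)]), so disc(K) = 4d = 4 * (-394) = -1576

-1576


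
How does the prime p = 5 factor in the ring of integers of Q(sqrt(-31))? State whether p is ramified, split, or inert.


K = Q(sqrt(-31)). Since d mod 4 = 1, disc(K) = -31.
Check p | disc: -31 mod 5 = 4.
p does not divide disc. Compute Legendre symbol (d/p):
4^((5-1)/2) mod 5 = 1
(d/p) = 1, so p splits: (p) = P*P' with e=1, f=1, g=2.
Therefore p is split.

split


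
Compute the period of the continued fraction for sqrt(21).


Run the CF algorithm for sqrt(21).
a_0 = floor(sqrt(21)) = 4; set m_0=0, q_0=1.
Recurrence: m' = q*a - m,  q' = (d - m'^2)/q,  a' = floor((a_0 + m')/q').
  step 1: m=4, q=5, a=1
  step 2: m=1, q=4, a=1
  step 3: m=3, q=3, a=2
  step 4: m=3, q=4, a=1
  step 5: m=1, q=5, a=1
  step 6: m=4, q=1, a=8
a_6 = 2*a_0 = 8, so the period closes here.
sqrt(21) = [4; 1, 1, 2, 1, 1, 8]
Period length = 6

6


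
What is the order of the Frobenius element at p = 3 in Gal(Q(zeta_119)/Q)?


The Frobenius at p in Gal(Q(zeta_n)/Q) = (Z/nZ)* is the class of p, so its order is ord_119(3), the smallest k >= 1 with 3^k = 1 mod 119.
n = 119 = 7 * 17, phi(119) = 96; the order divides phi(n).
Divisors of 96: 1, 2, 3, 4, 6, 8, 12, 16, 24, 32, 48, 96
Repeated squaring mod 119: 3^1 = 3, 3^2 = 9, 3^4 = 81, 3^8 = 16, 3^16 = 18, 3^32 = 86, 3^64 = 18
Test divisors in increasing order:
  k=1: 3^1 = 3 mod 119
  k=2: 3^2 = 9 mod 119
  k=3: 3^3 = 9 * 3 = 27 mod 119
  k=4: 3^4 = 81 mod 119
  k=6: 3^6 = 81 * 9 = 15 mod 119
  k=8: 3^8 = 16 mod 119
  k=12: 3^12 = 16 * 81 = 106 mod 119
  k=16: 3^16 = 18 mod 119
  k=24: 3^24 = 18 * 16 = 50 mod 119
  k=32: 3^32 = 86 mod 119
  k=48: 3^48 = 86 * 18 = 1 mod 119  <- first divisor giving 1
Order = 48

48


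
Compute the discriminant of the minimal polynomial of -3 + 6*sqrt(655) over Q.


The element -3 + 6*sqrt(655) has minimal polynomial:
x^2 + 6*x - 23571
Discriminant = (6)^2 - 4*(-23571)
= 36 + 94284
= 94320

94320


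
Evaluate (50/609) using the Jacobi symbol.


Compute (50/609) via quadratic reciprocity:
  pull out 2: (2/609) = +1  (since 609 mod 8 = 1)
  reciprocity: (25/609) -> +(609/25)
  reduce: (9/25)
  reciprocity: (9/25) -> +(25/9)
  reduce: (7/9)
  reciprocity: (7/9) -> +(9/7)
  reduce: (2/7)
  pull out 2: (2/7) = +1  (since 7 mod 8 = 7)
  (1/7) = 1
Product of signs = 1

1


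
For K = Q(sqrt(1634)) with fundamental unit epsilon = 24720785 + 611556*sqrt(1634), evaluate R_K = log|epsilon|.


epsilon = 24720785 + 611556*sqrt(1634)
= 4.9442e+07
R = ln(4.9442e+07)
= 17.7163

17.7163


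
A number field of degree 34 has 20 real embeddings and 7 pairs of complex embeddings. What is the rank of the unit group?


By Dirichlet's unit theorem:
rank = r1 + r2 - 1
= 20 + 7 - 1
= 26

26


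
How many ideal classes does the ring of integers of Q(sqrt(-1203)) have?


K = Q(sqrt(-1203)). d mod 4 = 1, so D = disc(K) = d = -1203
h(K) equals the number of primitive reduced positive-definite forms (a, b, c) = a*x^2 + b*x*y + c*y^2 with b^2 - 4ac = D,
where reduced means |b| <= a <= c, with b >= 0 whenever |b| = a or a = c, and primitive means gcd(a, b, c) = 1.
Reduced forces 3a^2 <= |D| = 1203, so 1 <= a <= 20; b must have the parity of D, and c = (b^2 - D)/(4a) must be an integer >= a.
Enumerate a = 1..20, b in [-a, a]:
  a=1: (1, 1, 301)  [1]
  a=2: none
  a=3: (3, 3, 101)  [1]
  a=4..6: none
  a=7: (7, -1, 43), (7, 1, 43)  [2]
  a=8..16: none
  a=17: (17, -15, 21), (17, 15, 21)  [2]
  a=18..20: none
Total reduced forms: 1 + 1 + 2 + 2 = 6
h = 6

6


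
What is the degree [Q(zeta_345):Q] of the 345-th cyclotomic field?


The degree equals Euler's totient phi(345).
345 = 3 * 5 * 23
phi(345) = 176

176


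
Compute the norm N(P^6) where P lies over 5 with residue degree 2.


N(P^a) = p^(a*f)
= 5^(6*2)
= 5^12
= 244140625

244140625


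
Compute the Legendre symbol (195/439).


p = 439 is prime, so compute (195/439) with the reciprocity algorithm (Jacobi-symbol steps: pull out 2s via (2/n), flip via reciprocity, reduce):
  reciprocity: (195/439) -> -(439/195)
  reduce: (49/195)
  reciprocity: (49/195) -> +(195/49)
  reduce: (48/49)
  pull out 2: (2/49) = +1  (since 49 mod 8 = 1)
  pull out 2: (2/49) = +1  (since 49 mod 8 = 1)
  pull out 2: (2/49) = +1  (since 49 mod 8 = 1)
  pull out 2: (2/49) = +1  (since 49 mod 8 = 1)
  reciprocity: (3/49) -> +(49/3)
  reduce: (1/3)
  (1/3) = 1
Product of signs = -1
(195/439) = -1

-1


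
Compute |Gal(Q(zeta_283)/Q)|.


|Gal(Q(zeta_283)/Q)| = phi(283)
= 282

282


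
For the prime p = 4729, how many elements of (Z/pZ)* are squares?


For prime p, the number of non-zero quadratic residues is (p-1)/2.
= (4729-1)/2
= 2364

2364


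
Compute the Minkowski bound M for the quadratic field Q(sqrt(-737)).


d = -737, d mod 4 = 3, so disc(K) = 4d = -2948; |disc(K)| = 2948
Imaginary quadratic field, so n = 2, s = r2 = 1, r1 = 0
M = (n!/n^n) * (4/pi)^s * sqrt(|disc(K)|) = (2!/2^2) * (4/pi)^1 * sqrt(2948)
= 0.5 * 1.273240 * 54.295488
= 34.5656

34.5656


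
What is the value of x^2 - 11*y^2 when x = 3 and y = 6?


x^2 - d*y^2
= 3^2 - 11*6^2
= 9 - 396
= -387

-387


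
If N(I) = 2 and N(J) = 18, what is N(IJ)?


N(IJ) = N(I) * N(J)
= 2 * 18
= 36

36


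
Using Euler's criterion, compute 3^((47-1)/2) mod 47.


p = 47 is prime and the exponent is (p-1)/2 = 23, so by Euler's criterion 3^23 = (3/47) = +1 or -1 mod 47.
Compute by square-and-multiply:
  23 = 16 + 4 + 2 + 1 (binary 10111)
  Repeated squaring mod 47: 3^1 = 3, 3^2 = 9, 3^4 = 34, 3^8 = 28, 3^16 = 32
  3^23 = 3^16 * 3^4 * 3^2 * 3^1 = 32 * 34 * 9 * 3 mod 47
    32 * 34 = 1088 = 7 mod 47
    7 * 9 = 63 = 16 mod 47
    16 * 3 = 48 = 1 mod 47
  3^23 = 1 mod 47
Result 1: 3 is a quadratic residue mod 47.
3^23 mod 47 = 1

1


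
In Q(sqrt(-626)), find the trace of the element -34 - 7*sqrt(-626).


Tr(a + b*sqrt(d)) = (a + b*sqrt(d)) + (a - b*sqrt(d)) = 2a
= 2 * (-34)
= -68

-68


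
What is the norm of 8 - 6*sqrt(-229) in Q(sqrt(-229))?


N(a + b*sqrt(d)) = a^2 - d*b^2
= (8)^2 - (-229)*(-6)^2
= 64 + 8244
= 8308

8308


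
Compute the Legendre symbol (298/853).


p = 853 is prime, so compute (298/853) with the reciprocity algorithm (Jacobi-symbol steps: pull out 2s via (2/n), flip via reciprocity, reduce):
  pull out 2: (2/853) = -1  (since 853 mod 8 = 5)
  reciprocity: (149/853) -> +(853/149)
  reduce: (108/149)
  pull out 2: (2/149) = -1  (since 149 mod 8 = 5)
  pull out 2: (2/149) = -1  (since 149 mod 8 = 5)
  reciprocity: (27/149) -> +(149/27)
  reduce: (14/27)
  pull out 2: (2/27) = -1  (since 27 mod 8 = 3)
  reciprocity: (7/27) -> -(27/7)
  reduce: (6/7)
  pull out 2: (2/7) = +1  (since 7 mod 8 = 7)
  reciprocity: (3/7) -> -(7/3)
  reduce: (1/3)
  (1/3) = 1
Product of signs = 1
(298/853) = 1

1


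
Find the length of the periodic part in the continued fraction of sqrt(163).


Run the CF algorithm for sqrt(163).
a_0 = floor(sqrt(163)) = 12; set m_0=0, q_0=1.
Recurrence: m' = q*a - m,  q' = (d - m'^2)/q,  a' = floor((a_0 + m')/q').
  step 1: m=12, q=19, a=1
  step 2: m=7, q=6, a=3
  step 3: m=11, q=7, a=3
  step 4: m=10, q=9, a=2
  step 5: m=8, q=11, a=1
  step 6: m=3, q=14, a=1
  step 7: m=11, q=3, a=7
  step 8: m=10, q=21, a=1
  step 9: m=11, q=2, a=11
  step 10: m=11, q=21, a=1
  step 11: m=10, q=3, a=7
  step 12: m=11, q=14, a=1
  step 13: m=3, q=11, a=1
  step 14: m=8, q=9, a=2
  step 15: m=10, q=7, a=3
  step 16: m=11, q=6, a=3
  step 17: m=7, q=19, a=1
  step 18: m=12, q=1, a=24
a_18 = 2*a_0 = 24, so the period closes here.
sqrt(163) = [12; 1, 3, 3, 2, 1, 1, 7, 1, 11, 1, 7, 1, 1, 2, 3, 3, 1, 24]
Period length = 18

18


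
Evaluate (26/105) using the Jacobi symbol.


Compute (26/105) via quadratic reciprocity:
  pull out 2: (2/105) = +1  (since 105 mod 8 = 1)
  reciprocity: (13/105) -> +(105/13)
  reduce: (1/13)
  (1/13) = 1
Product of signs = 1

1


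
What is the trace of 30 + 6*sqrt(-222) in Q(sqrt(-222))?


Tr(a + b*sqrt(d)) = (a + b*sqrt(d)) + (a - b*sqrt(d)) = 2a
= 2 * (30)
= 60

60


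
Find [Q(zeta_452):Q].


The degree equals Euler's totient phi(452).
452 = 2^2 * 113
phi(452) = 224

224


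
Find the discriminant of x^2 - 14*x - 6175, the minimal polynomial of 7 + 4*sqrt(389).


The element 7 + 4*sqrt(389) has minimal polynomial:
x^2 - 14*x - 6175
Discriminant = (-14)^2 - 4*(-6175)
= 196 + 24700
= 24896

24896


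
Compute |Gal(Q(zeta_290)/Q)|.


|Gal(Q(zeta_290)/Q)| = phi(290)
= 112

112


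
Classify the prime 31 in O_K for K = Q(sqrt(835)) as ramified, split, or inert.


K = Q(sqrt(835)). Since d mod 4 = 3, disc(K) = 3340.
Check p | disc: 3340 mod 31 = 23.
p does not divide disc. Compute Legendre symbol (d/p):
29^((31-1)/2) mod 31 = -1
(d/p) = -1, so p is inert: (p) stays prime with e=1, f=2, g=1.
Therefore p is inert.

inert


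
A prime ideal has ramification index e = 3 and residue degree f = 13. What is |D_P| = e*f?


|D_P| = e * f
= 3 * 13
= 39

39


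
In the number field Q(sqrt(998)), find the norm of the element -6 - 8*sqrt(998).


N(a + b*sqrt(d)) = a^2 - d*b^2
= (-6)^2 - (998)*(-8)^2
= 36 - 63872
= -63836

-63836


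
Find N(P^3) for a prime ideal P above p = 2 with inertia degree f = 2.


N(P^a) = p^(a*f)
= 2^(3*2)
= 2^6
= 64

64


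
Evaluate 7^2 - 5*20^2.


x^2 - d*y^2
= 7^2 - 5*20^2
= 49 - 2000
= -1951

-1951


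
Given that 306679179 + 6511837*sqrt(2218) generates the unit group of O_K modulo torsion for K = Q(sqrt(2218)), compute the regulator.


epsilon = 306679179 + 6511837*sqrt(2218)
= 6.1336e+08
R = ln(6.1336e+08)
= 20.2345

20.2345


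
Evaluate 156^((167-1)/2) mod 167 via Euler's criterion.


p = 167 is prime and the exponent is (p-1)/2 = 83, so by Euler's criterion 156^83 = (156/167) = +1 or -1 mod 167.
Compute by square-and-multiply:
  83 = 64 + 16 + 2 + 1 (binary 1010011)
  Repeated squaring mod 167: 156^1 = 156, 156^2 = 121, 156^4 = 112, 156^8 = 19, 156^16 = 27, 156^32 = 61, 156^64 = 47
  156^83 = 156^64 * 156^16 * 156^2 * 156^1 = 47 * 27 * 121 * 156 mod 167
    47 * 27 = 1269 = 100 mod 167
    100 * 121 = 12100 = 76 mod 167
    76 * 156 = 11856 = 166 mod 167
  156^83 = 166 mod 167
Result 166 = p - 1 = -1 mod 167: 156 is a quadratic non-residue mod 167. As a residue in [0, p-1] the value is 166.
156^83 mod 167 = 166

166


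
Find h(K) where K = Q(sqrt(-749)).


K = Q(sqrt(-749)). d mod 4 = 3, so D = disc(K) = 4d = -2996
h(K) equals the number of primitive reduced positive-definite forms (a, b, c) = a*x^2 + b*x*y + c*y^2 with b^2 - 4ac = D,
where reduced means |b| <= a <= c, with b >= 0 whenever |b| = a or a = c, and primitive means gcd(a, b, c) = 1.
Reduced forces 3a^2 <= |D| = 2996, so 1 <= a <= 31; b must have the parity of D, and c = (b^2 - D)/(4a) must be an integer >= a.
Enumerate a = 1..31, b in [-a, a]:
  a=1: (1, 0, 749)  [1]
  a=2: (2, 2, 375)  [1]
  a=3: (3, -2, 250), (3, 2, 250)  [2]
  a=4: none
  a=5: (5, -2, 150), (5, 2, 150)  [2]
  a=6: (6, -2, 125), (6, 2, 125)  [2]
  a=7: (7, 0, 107)  [1]
  a=8: none
  a=9: (9, -8, 85), (9, 8, 85)  [2]
  a=10: (10, -2, 75), (10, 2, 75)  [2]
  a=11..13: none
  a=14: (14, 14, 57)  [1]
  a=15: (15, -8, 51), (15, -2, 50), (15, 2, 50), (15, 8, 51)  [4]
  a=16: none
  a=17: (17, -8, 45), (17, 8, 45)  [2]
  a=18: (18, -10, 43), (18, 10, 43)  [2]
  a=19: (19, -14, 42), (19, 14, 42)  [2]
  a=20: none
  a=21: (21, -14, 38), (21, 14, 38)  [2]
  a=22..24: none
  a=25: (25, -2, 30), (25, 2, 30)  [2]
  a=26: none
  a=27: (27, -26, 34), (27, 26, 34)  [2]
  a=28: none
  a=29: (29, -22, 30), (29, 22, 30)  [2]
  a=30..31: none
Total reduced forms: 1 + 1 + 2 + 2 + 2 + 1 + 2 + 2 + 1 + 4 + 2 + 2 + 2 + 2 + 2 + 2 + 2 = 32
h = 32

32


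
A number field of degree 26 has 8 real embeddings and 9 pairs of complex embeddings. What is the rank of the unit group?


By Dirichlet's unit theorem:
rank = r1 + r2 - 1
= 8 + 9 - 1
= 16

16


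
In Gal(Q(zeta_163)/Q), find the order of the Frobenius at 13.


The Frobenius at p in Gal(Q(zeta_n)/Q) = (Z/nZ)* is the class of p, so its order is ord_163(13), the smallest k >= 1 with 13^k = 1 mod 163.
n = 163 = 163, phi(163) = 162; the order divides phi(n).
Divisors of 162: 1, 2, 3, 6, 9, 18, 27, 54, 81, 162
Repeated squaring mod 163: 13^1 = 13, 13^2 = 6, 13^4 = 36, 13^8 = 155, 13^16 = 64, 13^32 = 21, 13^64 = 115, 13^128 = 22
Test divisors in increasing order:
  k=1: 13^1 = 13 mod 163
  k=2: 13^2 = 6 mod 163
  k=3: 13^3 = 6 * 13 = 78 mod 163
  k=6: 13^6 = 36 * 6 = 53 mod 163
  k=9: 13^9 = 155 * 13 = 59 mod 163
  k=18: 13^18 = 64 * 6 = 58 mod 163
  k=27: 13^27 = 64 * 155 * 6 * 13 = 162 mod 163
  k=54: 13^54 = 21 * 64 * 36 * 6 = 1 mod 163  <- first divisor giving 1
Order = 54

54


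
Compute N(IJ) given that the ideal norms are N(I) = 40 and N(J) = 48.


N(IJ) = N(I) * N(J)
= 40 * 48
= 1920

1920


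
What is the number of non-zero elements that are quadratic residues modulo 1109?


For prime p, the number of non-zero quadratic residues is (p-1)/2.
= (1109-1)/2
= 554

554


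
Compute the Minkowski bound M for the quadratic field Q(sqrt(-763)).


d = -763, d mod 4 = 1, so disc(K) = d = -763; |disc(K)| = 763
Imaginary quadratic field, so n = 2, s = r2 = 1, r1 = 0
M = (n!/n^n) * (4/pi)^s * sqrt(|disc(K)|) = (2!/2^2) * (4/pi)^1 * sqrt(763)
= 0.5 * 1.273240 * 27.622455
= 17.5850

17.5850


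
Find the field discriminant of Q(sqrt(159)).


For K = Q(sqrt(d)) with d squarefree: disc(K) = d if d = 1 mod 4, and disc(K) = 4d if d = 2 or 3 mod 4.
Here d = 159, and d mod 4 = 3.
d = 3 mod 4, not 1 (O_K = Z[sqrt(d)]), so disc(K) = 4d = 4 * (159) = 636

636


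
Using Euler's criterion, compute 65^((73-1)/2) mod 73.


p = 73 is prime and the exponent is (p-1)/2 = 36, so by Euler's criterion 65^36 = (65/73) = +1 or -1 mod 73.
Compute by square-and-multiply:
  36 = 32 + 4 (binary 100100)
  Repeated squaring mod 73: 65^1 = 65, 65^2 = 64, 65^4 = 8, 65^8 = 64, 65^16 = 8, 65^32 = 64
  65^36 = 65^32 * 65^4 = 64 * 8 mod 73
    64 * 8 = 512 = 1 mod 73
  65^36 = 1 mod 73
Result 1: 65 is a quadratic residue mod 73.
65^36 mod 73 = 1

1


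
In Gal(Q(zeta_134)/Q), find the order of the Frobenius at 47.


The Frobenius at p in Gal(Q(zeta_n)/Q) = (Z/nZ)* is the class of p, so its order is ord_134(47), the smallest k >= 1 with 47^k = 1 mod 134.
n = 134 = 2 * 67, phi(134) = 66; the order divides phi(n).
Divisors of 66: 1, 2, 3, 6, 11, 22, 33, 66
Repeated squaring mod 134: 47^1 = 47, 47^2 = 65, 47^4 = 71, 47^8 = 83, 47^16 = 55, 47^32 = 77, 47^64 = 33
Test divisors in increasing order:
  k=1: 47^1 = 47 mod 134
  k=2: 47^2 = 65 mod 134
  k=3: 47^3 = 65 * 47 = 107 mod 134
  k=6: 47^6 = 71 * 65 = 59 mod 134
  k=11: 47^11 = 83 * 65 * 47 = 37 mod 134
  k=22: 47^22 = 55 * 71 * 65 = 29 mod 134
  k=33: 47^33 = 77 * 47 = 1 mod 134  <- first divisor giving 1
Order = 33

33


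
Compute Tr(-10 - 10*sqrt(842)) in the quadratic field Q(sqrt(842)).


Tr(a + b*sqrt(d)) = (a + b*sqrt(d)) + (a - b*sqrt(d)) = 2a
= 2 * (-10)
= -20

-20


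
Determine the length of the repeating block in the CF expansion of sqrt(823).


Run the CF algorithm for sqrt(823).
a_0 = floor(sqrt(823)) = 28; set m_0=0, q_0=1.
Recurrence: m' = q*a - m,  q' = (d - m'^2)/q,  a' = floor((a_0 + m')/q').
  step 1: m=28, q=39, a=1
  step 2: m=11, q=18, a=2
  step 3: m=25, q=11, a=4
  step 4: m=19, q=42, a=1
  step 5: m=23, q=7, a=7
  step 6: m=26, q=21, a=2
  step 7: m=16, q=27, a=1
  step 8: m=11, q=26, a=1
  step 9: m=15, q=23, a=1
  step 10: m=8, q=33, a=1
  step 11: m=25, q=6, a=8
  step 12: m=23, q=49, a=1
  step 13: m=26, q=3, a=18
  step 14: m=28, q=13, a=4
  step 15: m=24, q=19, a=2
  step 16: m=14, q=33, a=1
  step 17: m=19, q=14, a=3
  step 18: m=23, q=21, a=2
  step 19: m=19, q=22, a=2
  step 20: m=25, q=9, a=5
  step 21: m=20, q=47, a=1
  step 22: m=27, q=2, a=27
  step 23: m=27, q=47, a=1
  step 24: m=20, q=9, a=5
  step 25: m=25, q=22, a=2
  step 26: m=19, q=21, a=2
  step 27: m=23, q=14, a=3
  step 28: m=19, q=33, a=1
  step 29: m=14, q=19, a=2
  step 30: m=24, q=13, a=4
  step 31: m=28, q=3, a=18
  step 32: m=26, q=49, a=1
  step 33: m=23, q=6, a=8
  step 34: m=25, q=33, a=1
  step 35: m=8, q=23, a=1
  step 36: m=15, q=26, a=1
  step 37: m=11, q=27, a=1
  step 38: m=16, q=21, a=2
  step 39: m=26, q=7, a=7
  step 40: m=23, q=42, a=1
  step 41: m=19, q=11, a=4
  step 42: m=25, q=18, a=2
  step 43: m=11, q=39, a=1
  step 44: m=28, q=1, a=56
a_44 = 2*a_0 = 56, so the period closes here.
sqrt(823) = [28; 1, 2, 4, 1, 7, 2, 1, 1, 1, 1, 8, 1, 18, 4, 2, 1, 3, 2, 2, 5, 1, 27, 1, 5, 2, 2, 3, 1, 2, 4, 18, 1, 8, 1, 1, 1, 1, 2, 7, 1, 4, 2, 1, 56]
Period length = 44

44


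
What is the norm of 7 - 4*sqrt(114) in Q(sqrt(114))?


N(a + b*sqrt(d)) = a^2 - d*b^2
= (7)^2 - (114)*(-4)^2
= 49 - 1824
= -1775

-1775


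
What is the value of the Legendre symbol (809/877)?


p = 877 is prime, so compute (809/877) with the reciprocity algorithm (Jacobi-symbol steps: pull out 2s via (2/n), flip via reciprocity, reduce):
  reciprocity: (809/877) -> +(877/809)
  reduce: (68/809)
  pull out 2: (2/809) = +1  (since 809 mod 8 = 1)
  pull out 2: (2/809) = +1  (since 809 mod 8 = 1)
  reciprocity: (17/809) -> +(809/17)
  reduce: (10/17)
  pull out 2: (2/17) = +1  (since 17 mod 8 = 1)
  reciprocity: (5/17) -> +(17/5)
  reduce: (2/5)
  pull out 2: (2/5) = -1  (since 5 mod 8 = 5)
  (1/5) = 1
Product of signs = -1
(809/877) = -1

-1


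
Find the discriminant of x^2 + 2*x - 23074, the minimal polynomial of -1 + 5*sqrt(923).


The element -1 + 5*sqrt(923) has minimal polynomial:
x^2 + 2*x - 23074
Discriminant = (2)^2 - 4*(-23074)
= 4 + 92296
= 92300

92300


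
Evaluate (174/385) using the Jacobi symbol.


Compute (174/385) via quadratic reciprocity:
  pull out 2: (2/385) = +1  (since 385 mod 8 = 1)
  reciprocity: (87/385) -> +(385/87)
  reduce: (37/87)
  reciprocity: (37/87) -> +(87/37)
  reduce: (13/37)
  reciprocity: (13/37) -> +(37/13)
  reduce: (11/13)
  reciprocity: (11/13) -> +(13/11)
  reduce: (2/11)
  pull out 2: (2/11) = -1  (since 11 mod 8 = 3)
  (1/11) = 1
Product of signs = -1

-1


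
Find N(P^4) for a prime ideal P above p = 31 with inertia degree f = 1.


N(P^a) = p^(a*f)
= 31^(4*1)
= 31^4
= 923521

923521


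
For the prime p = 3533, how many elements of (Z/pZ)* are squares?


For prime p, the number of non-zero quadratic residues is (p-1)/2.
= (3533-1)/2
= 1766

1766


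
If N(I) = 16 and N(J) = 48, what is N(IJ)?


N(IJ) = N(I) * N(J)
= 16 * 48
= 768

768


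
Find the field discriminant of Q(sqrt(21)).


For K = Q(sqrt(d)) with d squarefree: disc(K) = d if d = 1 mod 4, and disc(K) = 4d if d = 2 or 3 mod 4.
Here d = 21, and d mod 4 = 1.
d = 1 mod 4 (O_K = Z[(1+sqrt(d))/2]), so disc(K) = d = 21

21


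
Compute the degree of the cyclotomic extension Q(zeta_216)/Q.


The degree equals Euler's totient phi(216).
216 = 2^3 * 3^3
phi(216) = 72

72


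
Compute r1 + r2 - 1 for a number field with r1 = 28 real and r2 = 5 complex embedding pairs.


By Dirichlet's unit theorem:
rank = r1 + r2 - 1
= 28 + 5 - 1
= 32

32


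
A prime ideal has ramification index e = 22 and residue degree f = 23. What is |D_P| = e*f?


|D_P| = e * f
= 22 * 23
= 506

506


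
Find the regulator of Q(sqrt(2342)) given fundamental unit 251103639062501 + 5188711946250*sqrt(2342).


epsilon = 251103639062501 + 5188711946250*sqrt(2342)
= 5.0221e+14
R = ln(5.0221e+14)
= 33.8500

33.8500


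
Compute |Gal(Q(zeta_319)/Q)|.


|Gal(Q(zeta_319)/Q)| = phi(319)
= 280

280


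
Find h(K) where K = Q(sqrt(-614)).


K = Q(sqrt(-614)). d mod 4 = 2, so D = disc(K) = 4d = -2456
h(K) equals the number of primitive reduced positive-definite forms (a, b, c) = a*x^2 + b*x*y + c*y^2 with b^2 - 4ac = D,
where reduced means |b| <= a <= c, with b >= 0 whenever |b| = a or a = c, and primitive means gcd(a, b, c) = 1.
Reduced forces 3a^2 <= |D| = 2456, so 1 <= a <= 28; b must have the parity of D, and c = (b^2 - D)/(4a) must be an integer >= a.
Enumerate a = 1..28, b in [-a, a]:
  a=1: (1, 0, 614)  [1]
  a=2: (2, 0, 307)  [1]
  a=3: (3, -2, 205), (3, 2, 205)  [2]
  a=4: none
  a=5: (5, -2, 123), (5, 2, 123)  [2]
  a=6: (6, -4, 103), (6, 4, 103)  [2]
  a=7: (7, -6, 89), (7, 6, 89)  [2]
  a=8: none
  a=9: (9, -8, 70), (9, 8, 70)  [2]
  a=10: (10, -8, 63), (10, 8, 63)  [2]
  a=11..12: none
  a=13: (13, -12, 50), (13, 12, 50)  [2]
  a=14: (14, -8, 45), (14, 8, 45)  [2]
  a=15: (15, -8, 42), (15, -2, 41), (15, 2, 41), (15, 8, 42)  [4]
  a=16: none
  a=17: (17, -14, 39), (17, 14, 39)  [2]
  a=18: (18, -8, 35), (18, 8, 35)  [2]
  a=19..20: none
  a=21: (21, -20, 34), (21, -8, 30), (21, 8, 30), (21, 20, 34)  [4]
  a=22..24: none
  a=25: (25, -12, 26), (25, 12, 26)  [2]
  a=26: none
  a=27: (27, -26, 29), (27, 26, 29)  [2]
  a=28: none
Total reduced forms: 1 + 1 + 2 + 2 + 2 + 2 + 2 + 2 + 2 + 2 + 4 + 2 + 2 + 4 + 2 + 2 = 34
h = 34

34


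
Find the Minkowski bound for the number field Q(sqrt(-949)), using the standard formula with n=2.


d = -949, d mod 4 = 3, so disc(K) = 4d = -3796; |disc(K)| = 3796
Imaginary quadratic field, so n = 2, s = r2 = 1, r1 = 0
M = (n!/n^n) * (4/pi)^s * sqrt(|disc(K)|) = (2!/2^2) * (4/pi)^1 * sqrt(3796)
= 0.5 * 1.273240 * 61.611687
= 39.2232

39.2232


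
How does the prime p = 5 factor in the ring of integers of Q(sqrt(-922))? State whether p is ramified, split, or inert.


K = Q(sqrt(-922)). Since d mod 4 = 2, disc(K) = -3688.
Check p | disc: -3688 mod 5 = 2.
p does not divide disc. Compute Legendre symbol (d/p):
3^((5-1)/2) mod 5 = -1
(d/p) = -1, so p is inert: (p) stays prime with e=1, f=2, g=1.
Therefore p is inert.

inert


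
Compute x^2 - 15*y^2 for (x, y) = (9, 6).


x^2 - d*y^2
= 9^2 - 15*6^2
= 81 - 540
= -459

-459


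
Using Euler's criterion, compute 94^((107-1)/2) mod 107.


p = 107 is prime and the exponent is (p-1)/2 = 53, so by Euler's criterion 94^53 = (94/107) = +1 or -1 mod 107.
Compute by square-and-multiply:
  53 = 32 + 16 + 4 + 1 (binary 110101)
  Repeated squaring mod 107: 94^1 = 94, 94^2 = 62, 94^4 = 99, 94^8 = 64, 94^16 = 30, 94^32 = 44
  94^53 = 94^32 * 94^16 * 94^4 * 94^1 = 44 * 30 * 99 * 94 mod 107
    44 * 30 = 1320 = 36 mod 107
    36 * 99 = 3564 = 33 mod 107
    33 * 94 = 3102 = 106 mod 107
  94^53 = 106 mod 107
Result 106 = p - 1 = -1 mod 107: 94 is a quadratic non-residue mod 107. As a residue in [0, p-1] the value is 106.
94^53 mod 107 = 106

106


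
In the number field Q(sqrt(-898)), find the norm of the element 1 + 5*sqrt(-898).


N(a + b*sqrt(d)) = a^2 - d*b^2
= (1)^2 - (-898)*(5)^2
= 1 + 22450
= 22451

22451


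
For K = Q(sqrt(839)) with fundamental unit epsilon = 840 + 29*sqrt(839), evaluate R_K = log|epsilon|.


epsilon = 840 + 29*sqrt(839)
= 1679.9994
R = ln(1679.9994)
= 7.4265

7.4265
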